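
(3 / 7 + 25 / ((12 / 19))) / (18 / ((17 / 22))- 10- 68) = -57137 / 78120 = -0.73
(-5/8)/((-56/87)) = 435/448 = 0.97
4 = 4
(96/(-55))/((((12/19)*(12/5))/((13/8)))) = -247/132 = -1.87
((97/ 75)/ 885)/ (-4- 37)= -97/ 2721375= -0.00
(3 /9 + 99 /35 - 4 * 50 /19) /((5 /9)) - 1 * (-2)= -37426 /3325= -11.26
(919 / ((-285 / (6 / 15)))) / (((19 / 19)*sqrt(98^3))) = -919*sqrt(2) / 977550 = -0.00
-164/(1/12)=-1968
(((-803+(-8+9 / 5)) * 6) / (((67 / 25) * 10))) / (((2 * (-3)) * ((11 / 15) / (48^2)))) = 69914880 / 737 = 94864.15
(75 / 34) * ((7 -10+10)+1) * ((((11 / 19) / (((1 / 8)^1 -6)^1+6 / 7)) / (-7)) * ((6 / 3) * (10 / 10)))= 0.58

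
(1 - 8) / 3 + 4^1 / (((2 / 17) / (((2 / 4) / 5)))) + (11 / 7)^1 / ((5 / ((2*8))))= 128 / 21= 6.10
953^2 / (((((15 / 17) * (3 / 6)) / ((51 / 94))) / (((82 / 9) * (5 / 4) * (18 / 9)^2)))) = 21522736882 / 423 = 50881174.66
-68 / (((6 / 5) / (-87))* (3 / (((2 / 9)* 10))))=98600 / 27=3651.85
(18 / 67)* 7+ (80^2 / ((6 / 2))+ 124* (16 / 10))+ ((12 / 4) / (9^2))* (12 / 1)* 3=2346622 / 1005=2334.95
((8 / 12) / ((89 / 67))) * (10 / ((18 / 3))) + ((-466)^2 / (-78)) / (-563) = 33894056 / 5862519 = 5.78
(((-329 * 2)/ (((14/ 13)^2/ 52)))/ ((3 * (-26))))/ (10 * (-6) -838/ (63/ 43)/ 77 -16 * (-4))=-1834833/ 16630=-110.33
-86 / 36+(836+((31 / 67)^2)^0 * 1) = 15023 / 18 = 834.61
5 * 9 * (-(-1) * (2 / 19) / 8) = 45 / 76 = 0.59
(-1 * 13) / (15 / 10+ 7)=-26 / 17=-1.53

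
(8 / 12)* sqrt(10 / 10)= 2 / 3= 0.67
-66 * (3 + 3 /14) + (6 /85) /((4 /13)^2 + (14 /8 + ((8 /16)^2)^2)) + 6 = -206.11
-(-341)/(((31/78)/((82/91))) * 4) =193.29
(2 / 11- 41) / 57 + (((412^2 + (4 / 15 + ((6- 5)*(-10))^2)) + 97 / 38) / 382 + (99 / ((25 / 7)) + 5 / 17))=96077379413 / 203586900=471.92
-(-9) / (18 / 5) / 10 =1 / 4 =0.25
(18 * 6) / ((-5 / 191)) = -20628 / 5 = -4125.60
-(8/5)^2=-64/25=-2.56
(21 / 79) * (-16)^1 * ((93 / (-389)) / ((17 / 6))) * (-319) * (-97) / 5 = 5801441184 / 2612135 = 2220.96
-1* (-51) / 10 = 5.10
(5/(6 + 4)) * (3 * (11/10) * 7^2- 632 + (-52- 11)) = -5333/20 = -266.65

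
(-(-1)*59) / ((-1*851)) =-59 / 851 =-0.07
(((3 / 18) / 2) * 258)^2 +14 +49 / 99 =476.74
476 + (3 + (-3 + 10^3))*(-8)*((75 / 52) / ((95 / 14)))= -302428 / 247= -1224.40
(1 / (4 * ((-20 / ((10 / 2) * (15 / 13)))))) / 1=-15 / 208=-0.07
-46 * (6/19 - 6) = 4968/19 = 261.47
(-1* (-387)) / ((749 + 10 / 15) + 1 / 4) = 4644 / 8999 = 0.52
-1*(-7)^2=-49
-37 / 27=-1.37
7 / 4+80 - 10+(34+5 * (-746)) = -14497 / 4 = -3624.25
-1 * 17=-17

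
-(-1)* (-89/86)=-89/86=-1.03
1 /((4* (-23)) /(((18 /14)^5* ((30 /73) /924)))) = -295245 /17382875048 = -0.00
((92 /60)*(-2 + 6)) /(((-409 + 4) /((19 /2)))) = -0.14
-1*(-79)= 79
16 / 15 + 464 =6976 / 15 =465.07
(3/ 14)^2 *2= 9/ 98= 0.09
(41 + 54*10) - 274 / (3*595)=1036811 / 1785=580.85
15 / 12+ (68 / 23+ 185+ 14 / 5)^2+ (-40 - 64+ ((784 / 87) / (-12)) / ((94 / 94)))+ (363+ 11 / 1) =506140928861 / 13806900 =36658.55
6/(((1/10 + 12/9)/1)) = 180/43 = 4.19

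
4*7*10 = 280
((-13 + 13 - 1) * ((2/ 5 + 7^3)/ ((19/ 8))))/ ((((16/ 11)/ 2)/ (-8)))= 151096/ 95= 1590.48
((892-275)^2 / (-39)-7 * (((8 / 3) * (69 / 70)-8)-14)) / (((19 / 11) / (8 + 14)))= -454234726 / 3705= -122600.47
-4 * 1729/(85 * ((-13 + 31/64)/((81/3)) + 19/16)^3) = -48950673408/228277615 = -214.43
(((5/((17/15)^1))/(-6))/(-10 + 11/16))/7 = 200/17731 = 0.01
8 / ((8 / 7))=7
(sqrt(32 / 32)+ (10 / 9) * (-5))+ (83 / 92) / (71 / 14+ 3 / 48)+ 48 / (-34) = -11718853 / 2023425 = -5.79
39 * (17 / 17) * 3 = 117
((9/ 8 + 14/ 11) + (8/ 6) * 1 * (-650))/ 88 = -9.82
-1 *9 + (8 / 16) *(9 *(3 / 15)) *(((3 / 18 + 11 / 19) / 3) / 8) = -5455 / 608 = -8.97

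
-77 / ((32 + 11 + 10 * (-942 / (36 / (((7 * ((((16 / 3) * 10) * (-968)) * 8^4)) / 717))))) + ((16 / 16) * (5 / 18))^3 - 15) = -107326296 / 752968413739219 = -0.00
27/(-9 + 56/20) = -135/31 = -4.35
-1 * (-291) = 291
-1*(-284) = 284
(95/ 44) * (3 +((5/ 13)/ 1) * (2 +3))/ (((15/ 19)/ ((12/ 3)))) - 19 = 14953/ 429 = 34.86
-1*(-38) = 38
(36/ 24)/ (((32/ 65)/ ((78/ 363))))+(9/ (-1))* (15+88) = -3586809/ 3872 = -926.35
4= 4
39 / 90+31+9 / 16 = 7679 / 240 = 32.00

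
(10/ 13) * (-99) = -990/ 13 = -76.15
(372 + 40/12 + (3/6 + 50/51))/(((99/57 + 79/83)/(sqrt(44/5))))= 415.75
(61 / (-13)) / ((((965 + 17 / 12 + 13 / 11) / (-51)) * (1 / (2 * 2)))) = 1642608 / 1660399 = 0.99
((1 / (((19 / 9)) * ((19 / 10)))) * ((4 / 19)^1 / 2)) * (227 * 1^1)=40860 / 6859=5.96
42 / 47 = 0.89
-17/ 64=-0.27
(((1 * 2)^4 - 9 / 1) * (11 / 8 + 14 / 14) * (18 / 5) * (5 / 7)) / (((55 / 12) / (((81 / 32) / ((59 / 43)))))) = 1786779 / 103840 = 17.21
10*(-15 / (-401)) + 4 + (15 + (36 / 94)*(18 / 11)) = 4146497 / 207317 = 20.00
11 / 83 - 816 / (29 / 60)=-1688.14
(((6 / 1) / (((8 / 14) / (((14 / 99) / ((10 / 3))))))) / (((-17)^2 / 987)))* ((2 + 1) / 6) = 48363 / 63580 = 0.76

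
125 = 125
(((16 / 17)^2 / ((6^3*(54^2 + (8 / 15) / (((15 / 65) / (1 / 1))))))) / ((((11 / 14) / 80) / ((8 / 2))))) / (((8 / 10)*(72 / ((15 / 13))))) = 140000 / 12211260633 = 0.00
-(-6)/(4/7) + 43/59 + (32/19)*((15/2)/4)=14.39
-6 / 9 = -0.67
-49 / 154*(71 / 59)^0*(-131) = 917 / 22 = 41.68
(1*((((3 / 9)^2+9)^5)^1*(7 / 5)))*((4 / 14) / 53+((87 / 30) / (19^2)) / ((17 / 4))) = 307298841231616 / 480158419725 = 639.99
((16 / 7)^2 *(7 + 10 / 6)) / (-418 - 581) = -6656 / 146853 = -0.05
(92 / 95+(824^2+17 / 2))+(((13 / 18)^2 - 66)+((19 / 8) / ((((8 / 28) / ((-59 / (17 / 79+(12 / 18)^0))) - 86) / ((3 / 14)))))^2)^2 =1730569325951483733251030135584281881971247 / 2532764531324644321794992230414417920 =683272.88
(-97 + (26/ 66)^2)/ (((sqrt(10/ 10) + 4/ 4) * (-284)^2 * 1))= -13183/ 21958596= -0.00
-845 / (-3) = 845 / 3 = 281.67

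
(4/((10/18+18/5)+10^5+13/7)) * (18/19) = 11340/299267993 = 0.00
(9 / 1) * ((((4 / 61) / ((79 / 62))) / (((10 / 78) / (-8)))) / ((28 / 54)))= -9401184 / 168665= -55.74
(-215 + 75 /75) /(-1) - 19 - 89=106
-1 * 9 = -9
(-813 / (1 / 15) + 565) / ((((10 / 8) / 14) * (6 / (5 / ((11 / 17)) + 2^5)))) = -28460936 / 33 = -862452.61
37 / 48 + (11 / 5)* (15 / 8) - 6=-53 / 48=-1.10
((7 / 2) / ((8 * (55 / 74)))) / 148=7 / 1760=0.00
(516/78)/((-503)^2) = 86/3289117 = 0.00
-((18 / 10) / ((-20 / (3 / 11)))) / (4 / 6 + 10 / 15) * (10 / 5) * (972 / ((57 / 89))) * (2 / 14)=583929 / 73150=7.98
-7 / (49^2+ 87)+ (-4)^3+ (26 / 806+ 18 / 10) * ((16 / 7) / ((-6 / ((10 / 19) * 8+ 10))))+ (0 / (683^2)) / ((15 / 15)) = -758291645 / 10258024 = -73.92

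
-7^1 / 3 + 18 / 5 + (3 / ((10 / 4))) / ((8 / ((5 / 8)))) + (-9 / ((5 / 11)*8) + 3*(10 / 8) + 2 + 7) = 1117 / 96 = 11.64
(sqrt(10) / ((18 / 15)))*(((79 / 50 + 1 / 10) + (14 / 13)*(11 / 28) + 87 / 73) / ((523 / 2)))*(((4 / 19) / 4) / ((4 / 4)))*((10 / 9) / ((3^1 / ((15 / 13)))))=781705*sqrt(10) / 3310004763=0.00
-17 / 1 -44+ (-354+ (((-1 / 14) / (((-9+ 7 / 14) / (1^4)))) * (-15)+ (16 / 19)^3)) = -338347176 / 816221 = -414.53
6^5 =7776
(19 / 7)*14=38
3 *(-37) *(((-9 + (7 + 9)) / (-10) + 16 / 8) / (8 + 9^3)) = -1443 / 7370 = -0.20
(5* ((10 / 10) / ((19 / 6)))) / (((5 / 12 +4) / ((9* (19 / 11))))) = 3240 / 583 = 5.56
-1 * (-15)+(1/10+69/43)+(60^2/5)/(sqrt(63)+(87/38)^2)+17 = 88.34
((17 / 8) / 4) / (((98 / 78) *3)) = 221 / 1568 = 0.14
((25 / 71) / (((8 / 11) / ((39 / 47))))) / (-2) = -10725 / 53392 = -0.20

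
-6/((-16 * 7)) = 3/56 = 0.05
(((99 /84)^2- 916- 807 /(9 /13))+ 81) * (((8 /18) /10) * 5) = -4702301 /10584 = -444.28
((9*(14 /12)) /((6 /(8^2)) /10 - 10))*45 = -151200 /3197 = -47.29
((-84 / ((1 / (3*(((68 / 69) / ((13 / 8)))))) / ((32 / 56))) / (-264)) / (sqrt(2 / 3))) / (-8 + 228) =136*sqrt(6) / 180895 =0.00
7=7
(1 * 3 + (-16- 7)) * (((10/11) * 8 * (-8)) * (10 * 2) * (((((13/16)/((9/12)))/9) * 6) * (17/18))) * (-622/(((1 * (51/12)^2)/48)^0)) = -8797568000/891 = -9873813.69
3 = 3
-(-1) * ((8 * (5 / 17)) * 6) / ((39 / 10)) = 800 / 221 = 3.62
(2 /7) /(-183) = -2 /1281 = -0.00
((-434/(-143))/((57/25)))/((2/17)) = 92225/8151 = 11.31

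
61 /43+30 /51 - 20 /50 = 5873 /3655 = 1.61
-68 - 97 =-165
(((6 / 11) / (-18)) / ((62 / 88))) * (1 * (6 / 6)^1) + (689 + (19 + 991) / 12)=773.12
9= 9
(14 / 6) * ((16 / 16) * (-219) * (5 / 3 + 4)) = -8687 / 3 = -2895.67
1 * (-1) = -1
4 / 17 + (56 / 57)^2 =66308 / 55233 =1.20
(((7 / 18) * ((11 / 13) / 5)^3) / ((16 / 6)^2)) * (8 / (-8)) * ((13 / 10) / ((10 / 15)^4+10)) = -107811 / 3190720000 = -0.00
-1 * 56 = -56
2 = 2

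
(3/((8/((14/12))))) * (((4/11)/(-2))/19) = -7/1672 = -0.00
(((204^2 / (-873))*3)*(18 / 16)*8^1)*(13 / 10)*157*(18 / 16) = -143333307 / 485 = -295532.59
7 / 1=7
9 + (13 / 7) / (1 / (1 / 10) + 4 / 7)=679 / 74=9.18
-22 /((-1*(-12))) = -11 /6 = -1.83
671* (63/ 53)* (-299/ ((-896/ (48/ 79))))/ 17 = 5416983/ 569432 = 9.51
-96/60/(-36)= 2/45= 0.04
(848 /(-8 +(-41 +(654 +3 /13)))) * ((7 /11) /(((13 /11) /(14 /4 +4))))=5.66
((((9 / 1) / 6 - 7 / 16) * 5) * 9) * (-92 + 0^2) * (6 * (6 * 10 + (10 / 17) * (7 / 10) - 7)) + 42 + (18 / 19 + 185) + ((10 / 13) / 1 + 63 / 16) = -5570096391 / 3952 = -1409437.35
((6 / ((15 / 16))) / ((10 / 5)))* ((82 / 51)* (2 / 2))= 5.15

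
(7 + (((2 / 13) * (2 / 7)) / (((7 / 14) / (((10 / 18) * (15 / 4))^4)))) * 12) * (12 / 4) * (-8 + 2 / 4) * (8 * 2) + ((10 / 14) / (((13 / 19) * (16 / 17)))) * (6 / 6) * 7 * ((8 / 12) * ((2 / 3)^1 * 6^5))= 4684555 / 273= 17159.54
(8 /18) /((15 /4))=16 /135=0.12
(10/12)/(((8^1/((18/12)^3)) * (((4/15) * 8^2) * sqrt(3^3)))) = 75 * sqrt(3)/32768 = 0.00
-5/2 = -2.50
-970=-970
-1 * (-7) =7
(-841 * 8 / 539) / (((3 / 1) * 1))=-6728 / 1617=-4.16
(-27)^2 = 729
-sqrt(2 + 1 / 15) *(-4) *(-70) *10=-560 *sqrt(465) / 3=-4025.25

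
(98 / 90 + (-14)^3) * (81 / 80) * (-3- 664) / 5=740956293 / 2000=370478.15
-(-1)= 1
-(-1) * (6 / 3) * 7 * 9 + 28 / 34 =2156 / 17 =126.82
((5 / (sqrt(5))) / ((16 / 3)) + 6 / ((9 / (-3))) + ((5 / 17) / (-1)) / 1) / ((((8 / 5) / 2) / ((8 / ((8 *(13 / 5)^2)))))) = -375 / 884 + 375 *sqrt(5) / 10816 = -0.35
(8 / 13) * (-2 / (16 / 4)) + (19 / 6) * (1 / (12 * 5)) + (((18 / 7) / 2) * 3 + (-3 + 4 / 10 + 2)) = 98353 / 32760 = 3.00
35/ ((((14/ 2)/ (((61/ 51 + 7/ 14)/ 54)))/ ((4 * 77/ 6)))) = 8.06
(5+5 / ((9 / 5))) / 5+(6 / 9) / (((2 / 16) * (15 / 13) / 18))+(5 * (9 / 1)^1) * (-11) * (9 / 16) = -139451 / 720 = -193.68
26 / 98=13 / 49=0.27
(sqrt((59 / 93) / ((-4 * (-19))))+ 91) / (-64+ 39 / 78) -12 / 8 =-745 / 254 -sqrt(104253) / 224409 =-2.93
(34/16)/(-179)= -17/1432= -0.01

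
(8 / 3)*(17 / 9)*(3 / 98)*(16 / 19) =1088 / 8379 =0.13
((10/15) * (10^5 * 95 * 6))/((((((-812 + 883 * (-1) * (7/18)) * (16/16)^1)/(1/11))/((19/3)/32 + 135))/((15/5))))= -1212701.68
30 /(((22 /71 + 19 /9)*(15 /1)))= 1278 /1547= 0.83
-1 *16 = -16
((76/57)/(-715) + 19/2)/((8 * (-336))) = -5821/1647360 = -0.00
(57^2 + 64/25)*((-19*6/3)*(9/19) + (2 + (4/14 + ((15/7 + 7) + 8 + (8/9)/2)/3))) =-21622874/675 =-32033.89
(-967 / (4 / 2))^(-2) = 4 / 935089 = 0.00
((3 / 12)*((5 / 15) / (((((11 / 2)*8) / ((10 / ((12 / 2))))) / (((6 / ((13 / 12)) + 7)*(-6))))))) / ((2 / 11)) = -1.31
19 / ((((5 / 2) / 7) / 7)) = 1862 / 5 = 372.40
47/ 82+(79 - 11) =5623/ 82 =68.57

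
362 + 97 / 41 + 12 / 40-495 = -53437 / 410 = -130.33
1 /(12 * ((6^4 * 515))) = 1 /8009280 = 0.00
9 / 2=4.50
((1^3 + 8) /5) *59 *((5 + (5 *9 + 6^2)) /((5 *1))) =45666 /25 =1826.64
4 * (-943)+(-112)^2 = 8772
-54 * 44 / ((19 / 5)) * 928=-11024640 / 19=-580244.21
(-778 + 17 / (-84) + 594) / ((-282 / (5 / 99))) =77365 / 2345112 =0.03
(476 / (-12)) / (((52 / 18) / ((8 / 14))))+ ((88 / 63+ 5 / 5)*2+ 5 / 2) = -905 / 1638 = -0.55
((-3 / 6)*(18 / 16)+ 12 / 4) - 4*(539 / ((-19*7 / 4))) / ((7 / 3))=9189 / 304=30.23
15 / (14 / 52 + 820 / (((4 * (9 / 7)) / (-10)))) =-3510 / 373037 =-0.01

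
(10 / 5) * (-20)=-40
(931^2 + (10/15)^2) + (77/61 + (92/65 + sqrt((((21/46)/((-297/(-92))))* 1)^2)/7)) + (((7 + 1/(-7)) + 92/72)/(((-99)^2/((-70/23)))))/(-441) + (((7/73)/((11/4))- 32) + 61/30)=89782419746973336479/103587026629086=866734.21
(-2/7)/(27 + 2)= -2/203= -0.01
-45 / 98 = -0.46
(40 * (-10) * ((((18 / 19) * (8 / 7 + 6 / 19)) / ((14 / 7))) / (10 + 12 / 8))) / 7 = -1396800 / 406847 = -3.43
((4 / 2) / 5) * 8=16 / 5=3.20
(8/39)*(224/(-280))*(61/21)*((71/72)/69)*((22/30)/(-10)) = 95282/190724625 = 0.00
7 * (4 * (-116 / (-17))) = 3248 / 17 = 191.06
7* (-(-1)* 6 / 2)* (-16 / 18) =-56 / 3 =-18.67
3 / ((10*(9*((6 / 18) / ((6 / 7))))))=3 / 35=0.09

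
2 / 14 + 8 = 57 / 7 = 8.14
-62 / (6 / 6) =-62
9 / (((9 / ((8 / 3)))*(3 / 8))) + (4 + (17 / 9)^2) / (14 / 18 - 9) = 4123 / 666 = 6.19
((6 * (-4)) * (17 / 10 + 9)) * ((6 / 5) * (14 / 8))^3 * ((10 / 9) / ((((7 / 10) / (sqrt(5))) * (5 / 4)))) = -377496 * sqrt(5) / 125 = -6752.85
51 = 51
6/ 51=2/ 17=0.12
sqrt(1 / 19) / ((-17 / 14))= -14 * sqrt(19) / 323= -0.19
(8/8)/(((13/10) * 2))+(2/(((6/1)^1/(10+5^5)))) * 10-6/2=10447.38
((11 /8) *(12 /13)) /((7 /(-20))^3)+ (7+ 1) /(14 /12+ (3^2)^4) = -5197021968 /175564207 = -29.60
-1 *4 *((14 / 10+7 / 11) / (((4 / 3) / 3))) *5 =-1008 / 11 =-91.64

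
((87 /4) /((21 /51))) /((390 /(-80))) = -986 /91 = -10.84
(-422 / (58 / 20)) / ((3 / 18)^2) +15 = -151485 / 29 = -5223.62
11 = 11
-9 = -9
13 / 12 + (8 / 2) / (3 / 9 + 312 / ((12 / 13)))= 13339 / 12180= 1.10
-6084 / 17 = -357.88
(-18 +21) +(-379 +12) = -364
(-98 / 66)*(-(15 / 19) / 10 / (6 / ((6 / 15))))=49 / 6270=0.01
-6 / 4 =-3 / 2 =-1.50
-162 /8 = -81 /4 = -20.25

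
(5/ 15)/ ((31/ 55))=55/ 93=0.59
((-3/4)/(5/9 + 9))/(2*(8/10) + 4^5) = -135/1764032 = -0.00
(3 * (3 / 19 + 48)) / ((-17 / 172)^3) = -13967789760 / 93347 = -149632.98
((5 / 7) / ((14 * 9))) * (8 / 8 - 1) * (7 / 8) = 0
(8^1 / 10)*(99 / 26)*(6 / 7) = 1188 / 455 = 2.61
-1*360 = -360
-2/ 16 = -1/ 8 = -0.12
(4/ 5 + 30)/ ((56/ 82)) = 451/ 10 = 45.10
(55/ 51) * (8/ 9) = 440/ 459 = 0.96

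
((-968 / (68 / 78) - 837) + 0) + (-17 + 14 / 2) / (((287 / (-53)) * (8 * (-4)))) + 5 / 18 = -1368008825 / 702576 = -1947.13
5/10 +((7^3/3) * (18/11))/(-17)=-3929/374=-10.51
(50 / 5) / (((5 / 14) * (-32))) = -0.88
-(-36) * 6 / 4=54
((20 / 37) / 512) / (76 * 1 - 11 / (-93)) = 465 / 33526144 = 0.00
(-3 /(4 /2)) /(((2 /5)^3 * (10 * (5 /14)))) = -105 /16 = -6.56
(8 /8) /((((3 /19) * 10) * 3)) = 19 /90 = 0.21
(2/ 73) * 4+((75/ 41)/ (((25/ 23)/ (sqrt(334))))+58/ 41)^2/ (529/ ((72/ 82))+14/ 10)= 1440720 * sqrt(334)/ 182719657+306860912/ 182719657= 1.82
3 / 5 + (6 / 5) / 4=9 / 10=0.90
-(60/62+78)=-2448/31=-78.97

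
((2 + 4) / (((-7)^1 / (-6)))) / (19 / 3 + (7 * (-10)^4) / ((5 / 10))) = 0.00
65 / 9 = 7.22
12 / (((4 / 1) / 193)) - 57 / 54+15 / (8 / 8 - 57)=291149 / 504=577.68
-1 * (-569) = 569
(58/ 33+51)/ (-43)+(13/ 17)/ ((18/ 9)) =-40747/ 48246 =-0.84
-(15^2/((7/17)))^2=-14630625/49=-298584.18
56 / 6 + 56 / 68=518 / 51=10.16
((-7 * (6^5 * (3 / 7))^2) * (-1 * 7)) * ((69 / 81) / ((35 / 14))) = 927148032 / 5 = 185429606.40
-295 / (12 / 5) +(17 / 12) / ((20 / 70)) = -117.96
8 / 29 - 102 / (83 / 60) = -176816 / 2407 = -73.46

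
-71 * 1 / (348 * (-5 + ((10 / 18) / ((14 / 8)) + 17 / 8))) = 2982 / 37381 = 0.08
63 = 63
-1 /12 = -0.08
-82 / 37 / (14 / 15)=-615 / 259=-2.37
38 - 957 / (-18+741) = 8839 / 241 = 36.68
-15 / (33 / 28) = -140 / 11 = -12.73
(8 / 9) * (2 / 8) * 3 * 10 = 20 / 3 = 6.67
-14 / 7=-2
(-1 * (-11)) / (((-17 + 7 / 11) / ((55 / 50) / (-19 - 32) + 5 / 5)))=-60379 / 91800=-0.66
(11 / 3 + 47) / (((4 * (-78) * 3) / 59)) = -1121 / 351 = -3.19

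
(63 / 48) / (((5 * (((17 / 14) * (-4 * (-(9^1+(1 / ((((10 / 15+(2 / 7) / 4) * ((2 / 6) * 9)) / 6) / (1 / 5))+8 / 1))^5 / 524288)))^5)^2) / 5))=0.00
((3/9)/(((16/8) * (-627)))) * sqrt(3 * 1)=-0.00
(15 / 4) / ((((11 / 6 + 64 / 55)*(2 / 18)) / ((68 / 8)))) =378675 / 3956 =95.72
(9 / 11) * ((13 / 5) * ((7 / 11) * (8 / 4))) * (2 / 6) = 546 / 605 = 0.90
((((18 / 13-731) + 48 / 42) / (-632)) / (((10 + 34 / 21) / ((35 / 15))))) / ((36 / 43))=6651197 / 24056448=0.28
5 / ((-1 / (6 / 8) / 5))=-75 / 4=-18.75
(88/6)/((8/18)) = 33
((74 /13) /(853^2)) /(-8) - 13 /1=-491863721 /37835668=-13.00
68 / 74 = 34 / 37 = 0.92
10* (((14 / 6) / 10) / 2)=7 / 6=1.17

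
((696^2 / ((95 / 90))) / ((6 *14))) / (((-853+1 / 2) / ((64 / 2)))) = -46503936 / 226765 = -205.08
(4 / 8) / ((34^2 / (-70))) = -35 / 1156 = -0.03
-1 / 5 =-0.20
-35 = -35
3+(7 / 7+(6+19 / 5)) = 69 / 5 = 13.80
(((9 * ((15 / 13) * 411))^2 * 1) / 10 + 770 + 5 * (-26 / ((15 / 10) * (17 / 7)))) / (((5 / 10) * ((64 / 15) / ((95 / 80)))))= 2984351602525 / 2941952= 1014412.06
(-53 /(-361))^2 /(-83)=-2809 /10816643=-0.00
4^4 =256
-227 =-227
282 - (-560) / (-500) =7022 / 25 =280.88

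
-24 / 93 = -8 / 31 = -0.26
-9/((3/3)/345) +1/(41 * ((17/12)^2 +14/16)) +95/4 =-209709299/68060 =-3081.24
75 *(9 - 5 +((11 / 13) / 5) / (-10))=298.73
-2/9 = -0.22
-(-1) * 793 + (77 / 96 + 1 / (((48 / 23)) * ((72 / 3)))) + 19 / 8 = 917219 / 1152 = 796.20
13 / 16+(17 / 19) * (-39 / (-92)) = 8333 / 6992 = 1.19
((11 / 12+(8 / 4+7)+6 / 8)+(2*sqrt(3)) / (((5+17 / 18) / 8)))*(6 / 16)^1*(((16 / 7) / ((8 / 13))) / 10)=2.14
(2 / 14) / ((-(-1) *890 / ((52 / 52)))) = 1 / 6230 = 0.00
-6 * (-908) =5448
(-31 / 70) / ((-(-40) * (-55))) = 31 / 154000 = 0.00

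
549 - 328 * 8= -2075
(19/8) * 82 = 779/4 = 194.75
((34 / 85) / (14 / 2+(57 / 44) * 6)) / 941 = 44 / 1529125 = 0.00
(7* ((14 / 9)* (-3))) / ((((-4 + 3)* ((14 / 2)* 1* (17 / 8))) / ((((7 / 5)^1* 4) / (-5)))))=-2.46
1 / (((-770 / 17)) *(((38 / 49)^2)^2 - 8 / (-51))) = -714011781 / 16770637840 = -0.04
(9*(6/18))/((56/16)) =0.86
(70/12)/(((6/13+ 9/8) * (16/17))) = 1547/396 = 3.91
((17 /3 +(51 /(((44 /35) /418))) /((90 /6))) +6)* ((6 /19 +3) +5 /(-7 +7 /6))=106711 /38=2808.18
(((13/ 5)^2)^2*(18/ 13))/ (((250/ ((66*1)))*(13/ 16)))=1606176/ 78125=20.56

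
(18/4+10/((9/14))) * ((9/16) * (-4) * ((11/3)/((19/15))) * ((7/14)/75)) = -209/240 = -0.87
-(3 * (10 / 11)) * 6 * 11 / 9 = -20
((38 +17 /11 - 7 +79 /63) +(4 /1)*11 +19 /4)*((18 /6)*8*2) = 915308 /231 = 3962.37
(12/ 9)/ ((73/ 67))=268/ 219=1.22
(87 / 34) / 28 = 87 / 952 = 0.09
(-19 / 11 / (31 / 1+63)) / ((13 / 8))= -76 / 6721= -0.01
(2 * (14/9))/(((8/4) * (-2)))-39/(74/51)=-27.66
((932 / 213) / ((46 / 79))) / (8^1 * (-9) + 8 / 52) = -0.10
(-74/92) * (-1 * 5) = 185/46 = 4.02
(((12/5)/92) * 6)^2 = 324/13225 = 0.02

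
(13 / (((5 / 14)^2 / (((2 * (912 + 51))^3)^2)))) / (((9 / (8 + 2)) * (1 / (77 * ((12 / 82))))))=13352622844326969438563328 / 205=65134745582082777749089.41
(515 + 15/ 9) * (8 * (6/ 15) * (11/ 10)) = 5456/ 3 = 1818.67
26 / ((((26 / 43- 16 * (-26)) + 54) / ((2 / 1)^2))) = 1118 / 5059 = 0.22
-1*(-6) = 6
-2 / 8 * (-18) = 9 / 2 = 4.50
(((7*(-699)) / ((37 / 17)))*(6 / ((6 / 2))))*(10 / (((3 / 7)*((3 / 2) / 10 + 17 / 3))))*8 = -1863254400 / 12913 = -144292.91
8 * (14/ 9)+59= 643/ 9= 71.44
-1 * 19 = -19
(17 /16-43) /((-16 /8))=671 /32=20.97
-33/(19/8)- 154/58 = -16.55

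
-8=-8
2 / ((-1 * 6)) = -1 / 3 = -0.33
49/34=1.44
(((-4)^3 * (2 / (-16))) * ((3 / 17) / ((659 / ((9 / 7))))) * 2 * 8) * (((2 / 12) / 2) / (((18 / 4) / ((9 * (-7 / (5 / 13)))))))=-7488 / 56015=-0.13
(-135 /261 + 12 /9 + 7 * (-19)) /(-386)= 5750 /16791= 0.34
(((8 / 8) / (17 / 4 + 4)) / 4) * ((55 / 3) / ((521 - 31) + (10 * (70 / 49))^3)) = 343 / 2102526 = 0.00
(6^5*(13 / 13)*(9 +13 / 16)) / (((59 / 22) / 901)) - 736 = 1512414820 / 59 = 25634149.49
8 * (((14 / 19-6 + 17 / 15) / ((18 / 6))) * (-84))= 263648 / 285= 925.08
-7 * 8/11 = -56/11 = -5.09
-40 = -40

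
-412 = -412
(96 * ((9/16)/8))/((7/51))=49.18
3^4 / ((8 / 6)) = 243 / 4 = 60.75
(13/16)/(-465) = -13/7440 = -0.00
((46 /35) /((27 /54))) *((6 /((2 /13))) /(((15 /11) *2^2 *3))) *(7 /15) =3289 /1125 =2.92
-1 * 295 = -295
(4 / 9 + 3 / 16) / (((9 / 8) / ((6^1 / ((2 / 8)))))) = 364 / 27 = 13.48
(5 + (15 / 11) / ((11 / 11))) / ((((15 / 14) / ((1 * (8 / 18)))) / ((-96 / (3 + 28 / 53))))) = -1329664 / 18513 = -71.82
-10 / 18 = -5 / 9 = -0.56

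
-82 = -82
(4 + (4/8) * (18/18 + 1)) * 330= 1650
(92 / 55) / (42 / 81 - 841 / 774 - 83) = -213624 / 10672475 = -0.02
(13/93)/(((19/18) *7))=78/4123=0.02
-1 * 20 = -20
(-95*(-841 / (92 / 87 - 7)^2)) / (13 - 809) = -604725255 / 212762044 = -2.84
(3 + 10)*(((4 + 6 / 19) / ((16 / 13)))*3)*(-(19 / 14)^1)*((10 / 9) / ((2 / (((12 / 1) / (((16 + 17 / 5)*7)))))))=-173225 / 19012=-9.11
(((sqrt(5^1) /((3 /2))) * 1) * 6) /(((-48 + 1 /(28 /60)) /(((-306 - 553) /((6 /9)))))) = 12026 * sqrt(5) /107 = 251.32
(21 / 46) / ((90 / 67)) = 469 / 1380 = 0.34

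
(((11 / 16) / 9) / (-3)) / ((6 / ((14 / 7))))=-0.01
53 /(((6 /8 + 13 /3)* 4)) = 159 /61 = 2.61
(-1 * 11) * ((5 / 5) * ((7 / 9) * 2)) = -154 / 9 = -17.11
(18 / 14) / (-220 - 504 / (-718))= -3231 / 551096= -0.01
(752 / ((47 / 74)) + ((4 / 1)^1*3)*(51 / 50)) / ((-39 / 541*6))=-8089573 / 2925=-2765.67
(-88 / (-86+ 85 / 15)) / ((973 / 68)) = 17952 / 234493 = 0.08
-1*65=-65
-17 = -17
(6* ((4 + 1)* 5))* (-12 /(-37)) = 1800 /37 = 48.65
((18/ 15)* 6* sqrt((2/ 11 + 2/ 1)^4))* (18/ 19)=373248/ 11495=32.47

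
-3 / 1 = -3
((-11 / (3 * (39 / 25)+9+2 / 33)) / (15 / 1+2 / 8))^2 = 82355625 / 29885419876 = 0.00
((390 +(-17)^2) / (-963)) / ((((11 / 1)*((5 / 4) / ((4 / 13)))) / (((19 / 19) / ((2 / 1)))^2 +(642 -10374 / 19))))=-19012 / 12519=-1.52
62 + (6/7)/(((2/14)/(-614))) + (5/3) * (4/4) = -10861/3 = -3620.33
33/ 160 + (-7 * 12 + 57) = -4287/ 160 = -26.79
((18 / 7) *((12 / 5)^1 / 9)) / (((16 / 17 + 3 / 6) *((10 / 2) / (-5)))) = -816 / 1715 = -0.48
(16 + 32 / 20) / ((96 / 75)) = 55 / 4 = 13.75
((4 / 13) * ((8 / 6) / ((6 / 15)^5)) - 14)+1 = 2111 / 78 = 27.06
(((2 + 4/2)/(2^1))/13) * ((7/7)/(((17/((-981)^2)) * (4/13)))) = 962361/34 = 28304.74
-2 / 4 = -1 / 2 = -0.50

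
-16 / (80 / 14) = -14 / 5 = -2.80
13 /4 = 3.25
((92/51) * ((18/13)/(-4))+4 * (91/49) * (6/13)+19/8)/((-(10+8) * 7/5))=-320485/1559376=-0.21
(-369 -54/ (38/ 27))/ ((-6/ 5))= 6450/ 19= 339.47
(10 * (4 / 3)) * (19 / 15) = 152 / 9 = 16.89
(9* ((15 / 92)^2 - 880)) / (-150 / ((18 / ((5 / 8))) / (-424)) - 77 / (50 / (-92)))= -5027464125 / 1491788464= -3.37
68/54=34/27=1.26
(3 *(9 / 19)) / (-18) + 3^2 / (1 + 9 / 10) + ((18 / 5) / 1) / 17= 15729 / 3230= 4.87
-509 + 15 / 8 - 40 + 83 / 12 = -12965 / 24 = -540.21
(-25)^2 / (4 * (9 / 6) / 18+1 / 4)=7500 / 7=1071.43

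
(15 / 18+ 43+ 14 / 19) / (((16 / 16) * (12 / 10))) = 25405 / 684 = 37.14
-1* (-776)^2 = -602176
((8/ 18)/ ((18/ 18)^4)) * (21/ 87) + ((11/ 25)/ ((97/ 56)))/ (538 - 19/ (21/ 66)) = 6345962/ 58862025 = 0.11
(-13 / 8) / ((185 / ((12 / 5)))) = -39 / 1850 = -0.02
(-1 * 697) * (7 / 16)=-304.94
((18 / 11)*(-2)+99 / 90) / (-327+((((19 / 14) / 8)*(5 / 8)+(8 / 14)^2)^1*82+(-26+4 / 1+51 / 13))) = 4871776 / 694213685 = 0.01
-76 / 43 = -1.77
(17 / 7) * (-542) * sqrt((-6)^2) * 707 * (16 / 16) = -5583684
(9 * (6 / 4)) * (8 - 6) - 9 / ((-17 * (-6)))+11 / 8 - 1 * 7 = 2895 / 136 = 21.29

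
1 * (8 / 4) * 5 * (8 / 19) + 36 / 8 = 331 / 38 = 8.71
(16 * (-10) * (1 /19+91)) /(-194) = 138400 /1843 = 75.09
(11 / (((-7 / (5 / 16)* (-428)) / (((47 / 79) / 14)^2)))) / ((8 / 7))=121495 / 67013761024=0.00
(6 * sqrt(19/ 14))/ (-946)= -3 * sqrt(266)/ 6622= -0.01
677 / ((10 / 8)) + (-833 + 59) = -1162 / 5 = -232.40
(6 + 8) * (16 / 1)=224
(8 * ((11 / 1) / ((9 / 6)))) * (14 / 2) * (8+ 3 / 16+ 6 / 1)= 17479 / 3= 5826.33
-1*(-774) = 774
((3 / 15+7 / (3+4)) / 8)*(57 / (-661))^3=-555579 / 5776095620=-0.00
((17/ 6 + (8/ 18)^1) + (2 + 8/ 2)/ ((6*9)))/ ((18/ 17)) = 1037/ 324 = 3.20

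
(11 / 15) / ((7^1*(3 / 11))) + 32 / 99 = 817 / 1155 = 0.71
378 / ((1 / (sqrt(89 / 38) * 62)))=11718 * sqrt(3382) / 19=35866.31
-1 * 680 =-680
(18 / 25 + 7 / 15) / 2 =89 / 150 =0.59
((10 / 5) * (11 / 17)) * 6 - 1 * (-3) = 183 / 17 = 10.76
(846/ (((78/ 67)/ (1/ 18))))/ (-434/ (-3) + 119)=3149/ 20566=0.15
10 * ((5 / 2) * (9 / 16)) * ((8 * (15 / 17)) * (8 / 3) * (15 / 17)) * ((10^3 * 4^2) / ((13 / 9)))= 9720000000 / 3757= 2587170.61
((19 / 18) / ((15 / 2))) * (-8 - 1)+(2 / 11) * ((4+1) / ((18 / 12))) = -109 / 165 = -0.66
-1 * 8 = -8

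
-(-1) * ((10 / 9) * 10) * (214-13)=6700 / 3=2233.33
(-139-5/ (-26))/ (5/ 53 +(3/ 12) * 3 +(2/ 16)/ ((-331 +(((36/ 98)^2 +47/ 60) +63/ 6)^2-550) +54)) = -5530664891653374294/ 33634786541723497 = -164.43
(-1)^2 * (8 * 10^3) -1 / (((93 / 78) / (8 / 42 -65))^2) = 2138239004 / 423801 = 5045.38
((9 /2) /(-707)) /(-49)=9 /69286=0.00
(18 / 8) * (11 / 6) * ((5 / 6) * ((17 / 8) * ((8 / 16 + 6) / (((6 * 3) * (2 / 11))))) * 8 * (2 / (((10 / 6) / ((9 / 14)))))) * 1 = 89.53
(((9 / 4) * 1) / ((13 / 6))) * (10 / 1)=135 / 13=10.38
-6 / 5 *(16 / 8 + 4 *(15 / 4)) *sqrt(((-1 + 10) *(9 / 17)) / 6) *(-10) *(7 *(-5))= -630 *sqrt(102)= -6362.69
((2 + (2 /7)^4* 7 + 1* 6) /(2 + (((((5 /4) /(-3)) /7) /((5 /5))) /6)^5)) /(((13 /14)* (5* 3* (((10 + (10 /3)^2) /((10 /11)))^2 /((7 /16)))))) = 8655008467746816 /36933341559200262319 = 0.00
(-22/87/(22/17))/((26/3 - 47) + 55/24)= 136/25085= 0.01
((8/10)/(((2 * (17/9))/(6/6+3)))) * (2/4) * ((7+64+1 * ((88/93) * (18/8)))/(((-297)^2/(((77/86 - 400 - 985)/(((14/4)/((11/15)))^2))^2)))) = 62185858126373168/47968898489071875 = 1.30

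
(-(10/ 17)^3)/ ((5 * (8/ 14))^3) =-343/ 39304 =-0.01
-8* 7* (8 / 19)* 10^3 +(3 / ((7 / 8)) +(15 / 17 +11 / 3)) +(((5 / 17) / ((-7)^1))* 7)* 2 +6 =-159845180 / 6783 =-23565.56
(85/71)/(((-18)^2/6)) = 85/3834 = 0.02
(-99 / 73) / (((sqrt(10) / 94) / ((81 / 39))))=-125631 * sqrt(10) / 4745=-83.73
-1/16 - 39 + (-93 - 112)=-244.06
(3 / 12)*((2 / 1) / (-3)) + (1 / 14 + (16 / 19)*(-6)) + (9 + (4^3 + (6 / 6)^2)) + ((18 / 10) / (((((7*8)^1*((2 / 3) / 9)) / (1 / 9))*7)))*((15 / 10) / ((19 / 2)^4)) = 13190131603 / 191571870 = 68.85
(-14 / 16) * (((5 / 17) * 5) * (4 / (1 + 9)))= -35 / 68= -0.51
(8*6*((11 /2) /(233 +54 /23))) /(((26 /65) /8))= 121440 /5413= 22.43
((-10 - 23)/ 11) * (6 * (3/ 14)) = -27/ 7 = -3.86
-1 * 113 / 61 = -113 / 61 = -1.85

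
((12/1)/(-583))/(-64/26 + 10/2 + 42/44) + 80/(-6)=-13.34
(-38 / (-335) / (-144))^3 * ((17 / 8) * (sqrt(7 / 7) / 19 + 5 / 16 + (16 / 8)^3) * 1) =-15606391 / 1796147011584000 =-0.00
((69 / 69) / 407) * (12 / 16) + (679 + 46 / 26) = 14407839 / 21164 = 680.77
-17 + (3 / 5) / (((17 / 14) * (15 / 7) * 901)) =-6509627 / 382925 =-17.00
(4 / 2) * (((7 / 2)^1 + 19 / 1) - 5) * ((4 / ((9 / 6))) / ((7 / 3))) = 40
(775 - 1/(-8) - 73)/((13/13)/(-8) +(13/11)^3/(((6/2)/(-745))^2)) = 67286043/9755107421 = 0.01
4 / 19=0.21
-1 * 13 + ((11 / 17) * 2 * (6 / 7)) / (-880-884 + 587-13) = -920531 / 70805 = -13.00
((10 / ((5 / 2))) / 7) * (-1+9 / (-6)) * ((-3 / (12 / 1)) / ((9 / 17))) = 85 / 126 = 0.67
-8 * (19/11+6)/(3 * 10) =-68/33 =-2.06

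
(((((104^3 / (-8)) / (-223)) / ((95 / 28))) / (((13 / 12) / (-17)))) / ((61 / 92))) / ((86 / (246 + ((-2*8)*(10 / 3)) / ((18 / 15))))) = -1718417698816 / 166704765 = -10308.15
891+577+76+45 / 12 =6191 / 4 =1547.75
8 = 8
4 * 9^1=36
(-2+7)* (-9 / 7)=-45 / 7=-6.43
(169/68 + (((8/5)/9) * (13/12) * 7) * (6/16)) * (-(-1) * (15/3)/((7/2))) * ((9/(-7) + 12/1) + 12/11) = 42016/833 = 50.44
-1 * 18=-18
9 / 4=2.25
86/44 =43/22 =1.95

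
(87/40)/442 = 87/17680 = 0.00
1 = 1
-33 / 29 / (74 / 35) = -1155 / 2146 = -0.54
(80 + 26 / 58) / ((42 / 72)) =137.91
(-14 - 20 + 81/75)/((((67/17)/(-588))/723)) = 5947909884/1675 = 3550990.98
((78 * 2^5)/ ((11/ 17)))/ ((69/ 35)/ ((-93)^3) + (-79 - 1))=-398188889280/ 8258065453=-48.22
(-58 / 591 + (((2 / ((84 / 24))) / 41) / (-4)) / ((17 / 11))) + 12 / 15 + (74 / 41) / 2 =23097406 / 14417445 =1.60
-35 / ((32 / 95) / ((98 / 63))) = -161.63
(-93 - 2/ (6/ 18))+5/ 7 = -688/ 7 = -98.29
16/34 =8/17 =0.47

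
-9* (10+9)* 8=-1368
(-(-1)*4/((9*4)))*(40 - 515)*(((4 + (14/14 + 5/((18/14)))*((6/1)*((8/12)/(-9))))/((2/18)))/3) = -70300/243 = -289.30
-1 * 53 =-53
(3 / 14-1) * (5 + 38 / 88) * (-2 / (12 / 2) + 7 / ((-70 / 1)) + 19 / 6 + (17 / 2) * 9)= -568103 / 1680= -338.16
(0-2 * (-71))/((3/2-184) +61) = -284/243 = -1.17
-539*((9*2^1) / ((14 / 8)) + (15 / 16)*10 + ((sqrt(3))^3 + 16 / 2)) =-119273 / 8- 1617*sqrt(3) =-17709.85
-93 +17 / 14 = -1285 / 14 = -91.79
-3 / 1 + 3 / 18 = -17 / 6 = -2.83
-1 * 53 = -53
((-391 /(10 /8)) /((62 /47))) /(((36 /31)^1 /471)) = -2885189 /30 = -96172.97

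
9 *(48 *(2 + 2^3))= 4320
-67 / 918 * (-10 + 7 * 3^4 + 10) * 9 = -12663 / 34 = -372.44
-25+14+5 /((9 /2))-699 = -6380 /9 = -708.89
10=10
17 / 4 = 4.25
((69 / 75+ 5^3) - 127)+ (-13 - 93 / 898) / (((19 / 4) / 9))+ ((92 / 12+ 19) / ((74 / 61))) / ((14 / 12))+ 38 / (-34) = -8.18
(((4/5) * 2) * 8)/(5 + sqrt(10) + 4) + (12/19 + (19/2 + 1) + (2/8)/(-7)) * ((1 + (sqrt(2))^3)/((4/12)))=128.49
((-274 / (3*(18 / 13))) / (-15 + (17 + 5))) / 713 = -1781 / 134757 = -0.01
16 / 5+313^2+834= 494031 / 5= 98806.20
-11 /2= -5.50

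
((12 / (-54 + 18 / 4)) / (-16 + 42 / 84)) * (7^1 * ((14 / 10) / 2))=392 / 5115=0.08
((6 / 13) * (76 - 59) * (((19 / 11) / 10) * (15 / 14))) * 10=14535 / 1001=14.52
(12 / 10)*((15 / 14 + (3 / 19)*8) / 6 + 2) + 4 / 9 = 39637 / 11970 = 3.31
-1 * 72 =-72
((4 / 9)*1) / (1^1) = 4 / 9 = 0.44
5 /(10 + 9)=0.26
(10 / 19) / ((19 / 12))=120 / 361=0.33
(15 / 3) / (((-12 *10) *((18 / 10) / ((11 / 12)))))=-55 / 2592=-0.02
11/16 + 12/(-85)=743/1360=0.55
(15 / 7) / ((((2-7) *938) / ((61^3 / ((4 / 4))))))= -680943 / 6566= -103.71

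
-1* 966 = -966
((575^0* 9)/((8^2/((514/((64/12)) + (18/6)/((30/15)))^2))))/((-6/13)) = -23910471/8192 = -2918.76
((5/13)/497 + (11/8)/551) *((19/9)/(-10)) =-31037/44968560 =-0.00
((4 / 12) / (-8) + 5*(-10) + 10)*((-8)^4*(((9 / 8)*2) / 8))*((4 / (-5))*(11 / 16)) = 25370.40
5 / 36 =0.14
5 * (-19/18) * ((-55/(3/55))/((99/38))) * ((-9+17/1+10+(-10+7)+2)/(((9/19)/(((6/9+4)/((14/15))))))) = 801645625/2187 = 366550.35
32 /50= 16 /25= 0.64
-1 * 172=-172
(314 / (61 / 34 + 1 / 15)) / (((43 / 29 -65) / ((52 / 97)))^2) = 2334414160 / 194206756179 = 0.01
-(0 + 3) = -3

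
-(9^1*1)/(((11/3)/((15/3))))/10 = -27/22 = -1.23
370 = 370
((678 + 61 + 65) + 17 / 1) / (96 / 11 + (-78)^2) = 9031 / 67020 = 0.13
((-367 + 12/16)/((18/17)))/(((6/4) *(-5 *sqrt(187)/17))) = 4981 *sqrt(187)/1188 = 57.34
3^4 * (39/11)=287.18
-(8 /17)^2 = -64 /289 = -0.22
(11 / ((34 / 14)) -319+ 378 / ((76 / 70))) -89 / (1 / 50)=-1426469 / 323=-4416.31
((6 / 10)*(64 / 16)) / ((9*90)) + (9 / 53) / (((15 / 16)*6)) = 0.03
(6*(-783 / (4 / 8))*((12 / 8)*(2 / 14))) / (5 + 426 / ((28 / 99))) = -1.33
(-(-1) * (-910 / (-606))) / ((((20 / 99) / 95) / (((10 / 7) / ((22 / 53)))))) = 981825 / 404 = 2430.26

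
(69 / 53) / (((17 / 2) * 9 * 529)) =0.00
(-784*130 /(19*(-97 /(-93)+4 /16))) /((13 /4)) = -11665920 /9139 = -1276.50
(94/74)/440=47/16280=0.00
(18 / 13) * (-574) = -10332 / 13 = -794.77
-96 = -96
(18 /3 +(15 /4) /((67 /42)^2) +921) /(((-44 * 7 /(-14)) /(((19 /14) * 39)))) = 1544213619 /691306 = 2233.76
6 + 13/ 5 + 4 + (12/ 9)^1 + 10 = 359/ 15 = 23.93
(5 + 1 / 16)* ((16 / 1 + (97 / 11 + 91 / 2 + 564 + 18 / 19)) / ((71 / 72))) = 193579389 / 59356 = 3261.33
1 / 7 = 0.14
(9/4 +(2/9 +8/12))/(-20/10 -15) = -113/612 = -0.18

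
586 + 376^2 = 141962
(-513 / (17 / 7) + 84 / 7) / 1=-3387 / 17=-199.24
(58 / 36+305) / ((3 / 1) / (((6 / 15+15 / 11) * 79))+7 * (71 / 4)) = 2.47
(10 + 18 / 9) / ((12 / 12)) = 12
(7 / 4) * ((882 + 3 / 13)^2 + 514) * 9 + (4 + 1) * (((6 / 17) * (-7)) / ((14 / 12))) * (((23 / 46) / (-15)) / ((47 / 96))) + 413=6625822377287 / 540124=12267224.52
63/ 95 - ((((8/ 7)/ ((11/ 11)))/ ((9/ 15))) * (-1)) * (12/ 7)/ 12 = 13061/ 13965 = 0.94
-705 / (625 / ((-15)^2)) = -1269 / 5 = -253.80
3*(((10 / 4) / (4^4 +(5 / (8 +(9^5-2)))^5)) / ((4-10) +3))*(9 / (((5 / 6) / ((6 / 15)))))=-12411581042026892522754 / 294200439514711526465285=-0.04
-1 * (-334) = 334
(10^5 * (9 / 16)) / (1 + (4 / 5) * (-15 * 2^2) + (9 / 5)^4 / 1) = -17578125 / 11407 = -1540.99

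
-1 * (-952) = 952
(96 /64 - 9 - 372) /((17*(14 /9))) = -6831 /476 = -14.35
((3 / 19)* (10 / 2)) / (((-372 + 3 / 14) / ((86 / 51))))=-1204 / 336243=-0.00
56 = 56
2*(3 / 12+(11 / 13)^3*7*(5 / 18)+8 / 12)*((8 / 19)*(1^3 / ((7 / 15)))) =3313420 / 876603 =3.78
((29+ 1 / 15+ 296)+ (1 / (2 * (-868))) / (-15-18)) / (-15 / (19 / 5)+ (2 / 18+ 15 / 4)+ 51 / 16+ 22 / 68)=180451251738 / 1901161955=94.92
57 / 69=19 / 23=0.83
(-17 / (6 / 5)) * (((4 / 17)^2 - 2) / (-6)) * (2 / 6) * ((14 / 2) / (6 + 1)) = -1405 / 918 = -1.53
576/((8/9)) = 648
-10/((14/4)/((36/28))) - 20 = -1160/49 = -23.67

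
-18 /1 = -18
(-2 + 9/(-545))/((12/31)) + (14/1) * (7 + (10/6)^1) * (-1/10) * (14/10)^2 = -1579991/54500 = -28.99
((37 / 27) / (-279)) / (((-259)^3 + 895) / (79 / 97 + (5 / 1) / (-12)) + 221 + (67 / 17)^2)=4950859 / 44024391108736830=0.00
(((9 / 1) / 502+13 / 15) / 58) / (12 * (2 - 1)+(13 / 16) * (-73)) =-26644 / 82653045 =-0.00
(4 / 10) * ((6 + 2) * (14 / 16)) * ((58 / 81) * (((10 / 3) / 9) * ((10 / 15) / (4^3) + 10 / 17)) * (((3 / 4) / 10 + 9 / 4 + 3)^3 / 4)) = 70984846541 / 4230144000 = 16.78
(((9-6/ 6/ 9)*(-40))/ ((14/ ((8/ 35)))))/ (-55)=0.11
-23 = -23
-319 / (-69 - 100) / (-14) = -319 / 2366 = -0.13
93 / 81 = 31 / 27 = 1.15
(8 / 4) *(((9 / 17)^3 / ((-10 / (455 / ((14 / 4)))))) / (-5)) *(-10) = -7.72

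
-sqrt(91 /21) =-sqrt(39) /3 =-2.08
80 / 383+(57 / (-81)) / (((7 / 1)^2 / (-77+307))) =-1567870 / 506709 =-3.09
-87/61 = -1.43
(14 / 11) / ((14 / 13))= 13 / 11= 1.18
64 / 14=4.57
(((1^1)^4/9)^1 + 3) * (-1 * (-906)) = 2818.67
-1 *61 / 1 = -61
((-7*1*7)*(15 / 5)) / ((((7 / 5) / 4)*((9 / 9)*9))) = -140 / 3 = -46.67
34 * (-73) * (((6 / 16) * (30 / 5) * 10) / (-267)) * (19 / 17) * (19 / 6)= 131765 / 178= 740.25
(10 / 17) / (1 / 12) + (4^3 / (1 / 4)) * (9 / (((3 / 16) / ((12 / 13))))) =2508312 / 221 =11349.83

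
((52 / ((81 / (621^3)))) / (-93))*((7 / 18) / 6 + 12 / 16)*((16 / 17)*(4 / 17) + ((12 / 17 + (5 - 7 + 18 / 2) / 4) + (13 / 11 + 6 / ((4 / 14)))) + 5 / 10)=-306029567142 / 8959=-34158898.00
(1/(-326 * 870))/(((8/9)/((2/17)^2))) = -3/54644120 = -0.00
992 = 992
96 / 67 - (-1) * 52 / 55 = 8764 / 3685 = 2.38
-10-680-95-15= -800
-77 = -77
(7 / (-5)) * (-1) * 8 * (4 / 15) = 224 / 75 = 2.99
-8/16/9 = -1/18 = -0.06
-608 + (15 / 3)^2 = -583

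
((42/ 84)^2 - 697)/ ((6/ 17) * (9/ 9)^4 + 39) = -15793/ 892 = -17.71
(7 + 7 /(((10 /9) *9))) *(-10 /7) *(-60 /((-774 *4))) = -55 /258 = -0.21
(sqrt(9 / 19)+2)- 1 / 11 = 3 * sqrt(19) / 19+21 / 11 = 2.60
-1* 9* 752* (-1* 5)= 33840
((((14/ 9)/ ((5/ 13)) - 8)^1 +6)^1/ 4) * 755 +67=4076/ 9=452.89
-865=-865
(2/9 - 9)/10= -0.88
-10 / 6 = -5 / 3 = -1.67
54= 54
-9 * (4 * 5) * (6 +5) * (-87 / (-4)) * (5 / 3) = -71775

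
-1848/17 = -108.71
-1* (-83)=83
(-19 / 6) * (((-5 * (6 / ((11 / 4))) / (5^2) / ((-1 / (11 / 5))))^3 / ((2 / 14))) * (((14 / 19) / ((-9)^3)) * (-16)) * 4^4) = -102760448 / 1265625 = -81.19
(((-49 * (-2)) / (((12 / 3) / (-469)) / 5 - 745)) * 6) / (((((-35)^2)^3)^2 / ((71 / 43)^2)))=-1350988 / 2121622822151398876953125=-0.00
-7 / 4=-1.75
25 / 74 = 0.34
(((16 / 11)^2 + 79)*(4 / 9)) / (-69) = -39260 / 75141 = -0.52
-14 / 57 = -0.25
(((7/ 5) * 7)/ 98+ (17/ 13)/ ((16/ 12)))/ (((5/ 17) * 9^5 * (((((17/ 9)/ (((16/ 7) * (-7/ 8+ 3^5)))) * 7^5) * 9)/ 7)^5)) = 4715210202255840872/ 165348112525281287073733003597575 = 0.00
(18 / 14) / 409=9 / 2863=0.00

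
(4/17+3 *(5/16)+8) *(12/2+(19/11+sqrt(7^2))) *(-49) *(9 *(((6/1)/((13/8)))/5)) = -106948674/2431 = -43993.70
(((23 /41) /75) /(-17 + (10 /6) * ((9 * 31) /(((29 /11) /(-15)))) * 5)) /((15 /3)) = -667 /5905814250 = -0.00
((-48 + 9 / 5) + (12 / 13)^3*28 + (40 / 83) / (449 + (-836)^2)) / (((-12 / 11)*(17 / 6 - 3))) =-33915564371359 / 255052520190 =-132.97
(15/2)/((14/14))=15/2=7.50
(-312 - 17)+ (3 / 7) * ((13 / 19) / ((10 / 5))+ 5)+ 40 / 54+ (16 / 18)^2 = -1000903 / 3078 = -325.18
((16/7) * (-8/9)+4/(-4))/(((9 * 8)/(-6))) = 191/756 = 0.25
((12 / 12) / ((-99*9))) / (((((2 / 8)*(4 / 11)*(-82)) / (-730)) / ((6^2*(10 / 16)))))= -1825 / 738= -2.47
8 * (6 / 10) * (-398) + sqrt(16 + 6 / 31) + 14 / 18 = -85933 / 45 + sqrt(15562) / 31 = -1905.60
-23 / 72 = -0.32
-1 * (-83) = 83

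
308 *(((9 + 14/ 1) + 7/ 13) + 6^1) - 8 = 118168/ 13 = 9089.85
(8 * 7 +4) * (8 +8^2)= 4320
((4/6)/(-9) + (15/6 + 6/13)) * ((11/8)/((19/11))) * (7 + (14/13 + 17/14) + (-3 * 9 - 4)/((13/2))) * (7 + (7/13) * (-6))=1412983187/36065952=39.18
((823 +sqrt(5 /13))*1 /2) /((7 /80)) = 40*sqrt(65) /91 +32920 /7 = 4706.40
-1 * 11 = -11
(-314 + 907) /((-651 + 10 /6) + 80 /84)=-12453 /13616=-0.91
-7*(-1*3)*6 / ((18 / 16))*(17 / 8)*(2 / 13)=476 / 13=36.62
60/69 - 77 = -1751/23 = -76.13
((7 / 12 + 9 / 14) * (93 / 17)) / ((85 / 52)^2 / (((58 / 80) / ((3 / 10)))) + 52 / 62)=485115683 / 140613851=3.45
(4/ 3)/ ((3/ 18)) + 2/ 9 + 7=137/ 9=15.22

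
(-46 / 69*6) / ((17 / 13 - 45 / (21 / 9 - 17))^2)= -1308736 / 6265009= -0.21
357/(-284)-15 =-4617/284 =-16.26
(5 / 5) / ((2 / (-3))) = -3 / 2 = -1.50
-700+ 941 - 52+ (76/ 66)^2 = 207265/ 1089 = 190.33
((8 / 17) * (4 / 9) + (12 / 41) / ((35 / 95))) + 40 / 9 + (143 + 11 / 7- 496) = -2170336 / 6273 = -345.98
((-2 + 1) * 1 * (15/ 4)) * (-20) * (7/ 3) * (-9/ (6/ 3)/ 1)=-1575/ 2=-787.50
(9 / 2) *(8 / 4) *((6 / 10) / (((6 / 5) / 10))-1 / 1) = 36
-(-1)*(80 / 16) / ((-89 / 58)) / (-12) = 145 / 534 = 0.27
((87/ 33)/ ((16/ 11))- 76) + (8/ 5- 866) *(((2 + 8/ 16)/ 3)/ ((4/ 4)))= -38137/ 48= -794.52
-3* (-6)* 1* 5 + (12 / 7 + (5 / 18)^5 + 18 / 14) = 175732949 / 1889568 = 93.00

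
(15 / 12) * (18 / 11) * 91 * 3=12285 / 22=558.41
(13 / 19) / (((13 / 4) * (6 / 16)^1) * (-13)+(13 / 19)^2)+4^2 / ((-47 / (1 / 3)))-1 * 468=-468.16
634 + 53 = 687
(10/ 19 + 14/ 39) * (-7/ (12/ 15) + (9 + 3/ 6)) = 164/ 247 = 0.66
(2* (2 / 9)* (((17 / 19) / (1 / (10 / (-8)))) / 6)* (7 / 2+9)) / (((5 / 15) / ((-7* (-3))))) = -14875 / 228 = -65.24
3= 3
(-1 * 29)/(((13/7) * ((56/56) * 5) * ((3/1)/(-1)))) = 203/195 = 1.04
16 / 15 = 1.07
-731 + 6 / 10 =-3652 / 5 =-730.40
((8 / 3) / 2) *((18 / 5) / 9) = 8 / 15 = 0.53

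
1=1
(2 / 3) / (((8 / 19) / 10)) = 95 / 6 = 15.83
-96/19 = -5.05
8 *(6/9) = 16/3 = 5.33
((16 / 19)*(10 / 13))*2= 320 / 247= 1.30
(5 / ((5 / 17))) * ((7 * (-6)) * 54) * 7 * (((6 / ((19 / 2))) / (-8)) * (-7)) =-2833866 / 19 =-149150.84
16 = 16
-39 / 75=-13 / 25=-0.52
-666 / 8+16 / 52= -4313 / 52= -82.94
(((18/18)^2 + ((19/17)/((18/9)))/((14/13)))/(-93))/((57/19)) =-241/44268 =-0.01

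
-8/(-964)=2/241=0.01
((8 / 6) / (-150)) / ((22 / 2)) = -2 / 2475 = -0.00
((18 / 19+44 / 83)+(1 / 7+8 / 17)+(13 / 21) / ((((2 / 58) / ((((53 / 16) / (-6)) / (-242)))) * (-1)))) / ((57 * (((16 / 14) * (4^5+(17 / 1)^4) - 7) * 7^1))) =26812412507 / 504205774604997696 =0.00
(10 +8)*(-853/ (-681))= 5118/ 227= 22.55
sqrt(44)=2 * sqrt(11)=6.63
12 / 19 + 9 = 9.63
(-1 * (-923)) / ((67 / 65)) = 59995 / 67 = 895.45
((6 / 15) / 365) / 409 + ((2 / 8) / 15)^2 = 6029 / 21497040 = 0.00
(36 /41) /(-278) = -18 /5699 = -0.00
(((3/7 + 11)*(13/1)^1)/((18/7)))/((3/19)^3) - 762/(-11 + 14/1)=3504958/243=14423.70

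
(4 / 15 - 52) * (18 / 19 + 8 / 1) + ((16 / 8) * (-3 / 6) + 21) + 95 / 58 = -441.24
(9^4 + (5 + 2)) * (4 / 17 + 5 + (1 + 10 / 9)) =7382432 / 153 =48251.19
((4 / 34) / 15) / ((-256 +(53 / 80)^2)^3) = -0.00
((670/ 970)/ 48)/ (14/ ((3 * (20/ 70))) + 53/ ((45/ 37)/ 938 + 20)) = 46509055/ 61354190128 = 0.00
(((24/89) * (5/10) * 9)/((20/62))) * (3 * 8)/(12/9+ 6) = 60264/4895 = 12.31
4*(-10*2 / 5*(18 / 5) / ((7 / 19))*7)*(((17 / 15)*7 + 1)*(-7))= 1710912 / 25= 68436.48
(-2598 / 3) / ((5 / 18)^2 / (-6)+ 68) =-1683504 / 132167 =-12.74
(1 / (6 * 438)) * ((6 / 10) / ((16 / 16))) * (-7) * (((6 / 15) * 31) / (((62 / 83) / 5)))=-581 / 4380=-0.13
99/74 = 1.34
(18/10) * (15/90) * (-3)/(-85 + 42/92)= 0.01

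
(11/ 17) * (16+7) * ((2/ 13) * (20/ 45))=2024/ 1989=1.02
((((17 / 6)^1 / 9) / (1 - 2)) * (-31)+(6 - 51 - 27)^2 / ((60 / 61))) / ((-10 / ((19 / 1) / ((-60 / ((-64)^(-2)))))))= 27087217 / 663552000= 0.04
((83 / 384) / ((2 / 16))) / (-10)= -83 / 480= -0.17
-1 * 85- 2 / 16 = -85.12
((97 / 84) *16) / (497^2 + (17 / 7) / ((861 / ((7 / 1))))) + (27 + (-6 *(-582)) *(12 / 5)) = 4470317283707 / 531686915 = 8407.80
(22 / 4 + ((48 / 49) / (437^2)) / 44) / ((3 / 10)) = 5661276125 / 308796873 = 18.33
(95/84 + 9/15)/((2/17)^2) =210103/1680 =125.06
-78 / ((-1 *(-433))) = -78 / 433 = -0.18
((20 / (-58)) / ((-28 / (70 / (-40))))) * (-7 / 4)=35 / 928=0.04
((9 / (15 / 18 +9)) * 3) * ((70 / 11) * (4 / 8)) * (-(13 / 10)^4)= -16194087 / 649000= -24.95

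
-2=-2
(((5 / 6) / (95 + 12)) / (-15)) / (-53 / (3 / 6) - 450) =1 / 1070856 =0.00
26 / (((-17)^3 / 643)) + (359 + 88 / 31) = 54590863 / 152303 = 358.44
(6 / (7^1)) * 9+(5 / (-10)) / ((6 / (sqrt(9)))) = 209 / 28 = 7.46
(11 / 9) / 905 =0.00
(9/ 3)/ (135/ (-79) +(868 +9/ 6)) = 474/ 137111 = 0.00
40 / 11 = 3.64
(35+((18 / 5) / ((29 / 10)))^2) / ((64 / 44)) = 338041 / 13456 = 25.12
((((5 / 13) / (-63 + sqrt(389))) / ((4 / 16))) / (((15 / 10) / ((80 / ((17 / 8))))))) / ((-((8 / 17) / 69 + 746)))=14720 * sqrt(389) / 1018139291 + 927360 / 1018139291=0.00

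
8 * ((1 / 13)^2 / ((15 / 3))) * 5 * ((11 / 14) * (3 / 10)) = 66 / 5915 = 0.01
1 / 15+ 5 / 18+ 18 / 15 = 139 / 90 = 1.54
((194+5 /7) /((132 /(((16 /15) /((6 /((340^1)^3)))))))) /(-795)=-12964.95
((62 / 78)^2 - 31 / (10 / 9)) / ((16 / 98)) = -20322701 / 121680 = -167.02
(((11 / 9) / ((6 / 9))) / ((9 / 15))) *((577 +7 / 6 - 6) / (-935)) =-1.87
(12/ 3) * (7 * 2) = 56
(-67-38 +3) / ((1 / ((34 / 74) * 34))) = -58956 / 37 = -1593.41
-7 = -7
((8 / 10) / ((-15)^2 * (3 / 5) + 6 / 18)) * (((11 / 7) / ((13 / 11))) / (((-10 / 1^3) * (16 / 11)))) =-3993 / 7389200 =-0.00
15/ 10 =3/ 2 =1.50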